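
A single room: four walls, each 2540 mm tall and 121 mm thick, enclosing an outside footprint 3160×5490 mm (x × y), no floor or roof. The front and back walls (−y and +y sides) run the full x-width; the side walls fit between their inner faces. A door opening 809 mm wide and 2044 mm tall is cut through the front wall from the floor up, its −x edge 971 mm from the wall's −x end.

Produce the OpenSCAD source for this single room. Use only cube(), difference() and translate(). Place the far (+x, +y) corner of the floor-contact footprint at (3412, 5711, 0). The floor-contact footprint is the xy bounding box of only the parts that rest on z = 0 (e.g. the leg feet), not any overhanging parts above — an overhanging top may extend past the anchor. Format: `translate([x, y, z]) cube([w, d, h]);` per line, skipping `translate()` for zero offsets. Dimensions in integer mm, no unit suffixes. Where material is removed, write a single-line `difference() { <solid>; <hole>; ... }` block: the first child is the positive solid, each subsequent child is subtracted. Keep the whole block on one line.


difference() { translate([252, 221, 0]) cube([3160, 121, 2540]); translate([1223, 221, 0]) cube([809, 121, 2044]); }
translate([252, 5590, 0]) cube([3160, 121, 2540]);
translate([252, 342, 0]) cube([121, 5248, 2540]);
translate([3291, 342, 0]) cube([121, 5248, 2540]);


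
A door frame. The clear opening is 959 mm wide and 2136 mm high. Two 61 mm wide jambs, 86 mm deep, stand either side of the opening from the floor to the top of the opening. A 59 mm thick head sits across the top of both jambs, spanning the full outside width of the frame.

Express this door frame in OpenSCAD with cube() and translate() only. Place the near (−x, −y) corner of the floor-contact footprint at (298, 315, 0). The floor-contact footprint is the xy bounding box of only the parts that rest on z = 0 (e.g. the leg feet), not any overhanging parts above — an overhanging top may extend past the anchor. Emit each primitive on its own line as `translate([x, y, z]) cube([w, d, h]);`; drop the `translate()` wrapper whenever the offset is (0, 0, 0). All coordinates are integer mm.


translate([298, 315, 0]) cube([61, 86, 2136]);
translate([1318, 315, 0]) cube([61, 86, 2136]);
translate([298, 315, 2136]) cube([1081, 86, 59]);


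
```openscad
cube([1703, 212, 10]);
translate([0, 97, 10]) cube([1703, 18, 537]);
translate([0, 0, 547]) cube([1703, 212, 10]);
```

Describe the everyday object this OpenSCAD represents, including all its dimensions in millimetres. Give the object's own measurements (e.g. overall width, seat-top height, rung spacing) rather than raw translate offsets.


An I-beam lying along x, 1703 mm long. Overall section height 557 mm. Two flanges 212 mm wide (y) and 10 mm thick, one on the floor and one at the top; a web 18 mm thick runs between them, centred on the flange width.


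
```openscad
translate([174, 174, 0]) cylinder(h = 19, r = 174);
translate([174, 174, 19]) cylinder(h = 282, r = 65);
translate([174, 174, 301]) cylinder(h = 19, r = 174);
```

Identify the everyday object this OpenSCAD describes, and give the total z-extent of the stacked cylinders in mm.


A spool. The overall height is 320 mm.

Three coaxial cylinders, large–small–large — a spool. Two 19 mm flanges and a 282 mm core give 19 + 282 + 19 = 320 mm.


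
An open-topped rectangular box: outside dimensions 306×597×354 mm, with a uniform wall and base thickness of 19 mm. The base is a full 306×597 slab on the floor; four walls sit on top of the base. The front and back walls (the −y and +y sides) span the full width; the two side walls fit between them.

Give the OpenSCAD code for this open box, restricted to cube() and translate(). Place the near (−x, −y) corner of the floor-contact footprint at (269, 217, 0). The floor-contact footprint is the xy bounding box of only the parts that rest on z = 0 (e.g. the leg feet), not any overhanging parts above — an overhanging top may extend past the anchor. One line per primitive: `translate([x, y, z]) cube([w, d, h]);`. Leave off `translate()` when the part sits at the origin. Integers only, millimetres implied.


translate([269, 217, 0]) cube([306, 597, 19]);
translate([269, 217, 19]) cube([306, 19, 335]);
translate([269, 795, 19]) cube([306, 19, 335]);
translate([269, 236, 19]) cube([19, 559, 335]);
translate([556, 236, 19]) cube([19, 559, 335]);


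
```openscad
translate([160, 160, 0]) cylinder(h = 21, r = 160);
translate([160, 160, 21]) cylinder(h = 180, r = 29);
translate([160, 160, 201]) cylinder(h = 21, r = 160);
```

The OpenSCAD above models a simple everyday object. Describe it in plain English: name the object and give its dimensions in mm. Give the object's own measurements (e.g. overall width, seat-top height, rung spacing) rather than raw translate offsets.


A spool: two coaxial disc flanges of radius 160 mm and thickness 21 mm, joined by a core cylinder of radius 29 mm and height 180 mm. The lower flange rests on z = 0 and the three cylinders share a vertical axis.


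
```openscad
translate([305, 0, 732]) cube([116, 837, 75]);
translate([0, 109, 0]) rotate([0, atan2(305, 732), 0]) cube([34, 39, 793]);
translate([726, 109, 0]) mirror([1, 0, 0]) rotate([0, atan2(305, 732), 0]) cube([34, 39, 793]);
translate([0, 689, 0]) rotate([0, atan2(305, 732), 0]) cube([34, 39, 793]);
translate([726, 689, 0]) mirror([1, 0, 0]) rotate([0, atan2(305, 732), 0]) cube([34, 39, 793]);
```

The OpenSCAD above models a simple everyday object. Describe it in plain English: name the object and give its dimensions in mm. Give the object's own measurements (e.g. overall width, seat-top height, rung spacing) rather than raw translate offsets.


A sawhorse. A 116×837×75 mm beam (x, y, z) sits on two A-frame leg pairs. Each pair is two raked legs of 34×39 mm section (39 mm along y) splaying symmetrically in x. Each leg rises 732 mm vertically over 305 mm of horizontal reach and is 793 mm long along its own axis. Every leg's outer bottom edge rests on the floor and its outer top edge meets a bottom edge of the beam — the left legs (tilting toward +x) meet the beam's −x bottom edge, the right legs (their mirror images, tilting toward −x) meet its +x bottom edge — so the leg tops tuck under the beam, the beam's underside is 732 mm above the floor, and the feet are 726 mm apart outside-to-outside with the beam centred between them. The two leg pairs are set in 109 mm from either end of the beam.


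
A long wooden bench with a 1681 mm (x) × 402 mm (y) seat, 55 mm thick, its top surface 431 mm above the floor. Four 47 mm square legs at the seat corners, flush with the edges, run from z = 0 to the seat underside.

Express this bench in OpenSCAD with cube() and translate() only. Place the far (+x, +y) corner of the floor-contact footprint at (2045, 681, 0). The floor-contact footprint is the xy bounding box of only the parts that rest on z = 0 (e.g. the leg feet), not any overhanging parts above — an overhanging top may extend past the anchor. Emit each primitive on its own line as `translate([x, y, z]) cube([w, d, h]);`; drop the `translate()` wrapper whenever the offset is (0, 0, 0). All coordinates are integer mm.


translate([364, 279, 376]) cube([1681, 402, 55]);
translate([364, 279, 0]) cube([47, 47, 376]);
translate([364, 634, 0]) cube([47, 47, 376]);
translate([1998, 279, 0]) cube([47, 47, 376]);
translate([1998, 634, 0]) cube([47, 47, 376]);


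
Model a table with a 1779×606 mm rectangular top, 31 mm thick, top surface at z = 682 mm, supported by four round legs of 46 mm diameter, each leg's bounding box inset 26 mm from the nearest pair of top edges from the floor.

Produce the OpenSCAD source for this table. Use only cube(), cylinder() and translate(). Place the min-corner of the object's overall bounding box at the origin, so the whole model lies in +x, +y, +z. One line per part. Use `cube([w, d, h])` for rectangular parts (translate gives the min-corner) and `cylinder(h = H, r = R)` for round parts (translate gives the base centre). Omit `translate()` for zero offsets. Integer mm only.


translate([0, 0, 651]) cube([1779, 606, 31]);
translate([49, 49, 0]) cylinder(h = 651, r = 23);
translate([1730, 49, 0]) cylinder(h = 651, r = 23);
translate([49, 557, 0]) cylinder(h = 651, r = 23);
translate([1730, 557, 0]) cylinder(h = 651, r = 23);


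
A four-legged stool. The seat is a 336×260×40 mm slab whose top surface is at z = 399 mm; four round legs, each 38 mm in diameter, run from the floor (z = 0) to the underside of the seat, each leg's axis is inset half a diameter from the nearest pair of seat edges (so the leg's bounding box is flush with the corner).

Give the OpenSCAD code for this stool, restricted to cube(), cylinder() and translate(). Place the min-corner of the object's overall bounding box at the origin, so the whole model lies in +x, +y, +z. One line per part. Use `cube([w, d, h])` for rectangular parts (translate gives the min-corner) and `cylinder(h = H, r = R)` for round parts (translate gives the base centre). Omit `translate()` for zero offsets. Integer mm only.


translate([0, 0, 359]) cube([336, 260, 40]);
translate([19, 19, 0]) cylinder(h = 359, r = 19);
translate([317, 19, 0]) cylinder(h = 359, r = 19);
translate([19, 241, 0]) cylinder(h = 359, r = 19);
translate([317, 241, 0]) cylinder(h = 359, r = 19);


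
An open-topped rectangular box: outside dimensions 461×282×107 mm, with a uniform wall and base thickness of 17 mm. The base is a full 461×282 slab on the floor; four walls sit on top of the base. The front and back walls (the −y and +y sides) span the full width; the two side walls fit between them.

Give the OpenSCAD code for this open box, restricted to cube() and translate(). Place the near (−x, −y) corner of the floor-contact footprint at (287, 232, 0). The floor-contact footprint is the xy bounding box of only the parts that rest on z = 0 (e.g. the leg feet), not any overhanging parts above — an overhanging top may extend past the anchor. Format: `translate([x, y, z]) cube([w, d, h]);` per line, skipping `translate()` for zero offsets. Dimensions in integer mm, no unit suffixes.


translate([287, 232, 0]) cube([461, 282, 17]);
translate([287, 232, 17]) cube([461, 17, 90]);
translate([287, 497, 17]) cube([461, 17, 90]);
translate([287, 249, 17]) cube([17, 248, 90]);
translate([731, 249, 17]) cube([17, 248, 90]);


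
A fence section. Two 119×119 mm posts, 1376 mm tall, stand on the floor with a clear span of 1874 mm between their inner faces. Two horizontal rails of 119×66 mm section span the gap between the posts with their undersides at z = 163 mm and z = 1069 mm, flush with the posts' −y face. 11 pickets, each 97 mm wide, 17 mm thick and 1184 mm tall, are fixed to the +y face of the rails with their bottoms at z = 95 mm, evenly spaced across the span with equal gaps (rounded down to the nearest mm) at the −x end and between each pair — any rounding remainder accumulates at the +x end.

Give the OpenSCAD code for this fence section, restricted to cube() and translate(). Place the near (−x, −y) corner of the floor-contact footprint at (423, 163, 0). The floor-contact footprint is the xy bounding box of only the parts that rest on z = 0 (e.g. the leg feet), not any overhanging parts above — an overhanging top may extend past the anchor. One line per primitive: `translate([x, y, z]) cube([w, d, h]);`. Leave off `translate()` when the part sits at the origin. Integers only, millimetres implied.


translate([423, 163, 0]) cube([119, 119, 1376]);
translate([2416, 163, 0]) cube([119, 119, 1376]);
translate([542, 163, 163]) cube([1874, 119, 66]);
translate([542, 163, 1069]) cube([1874, 119, 66]);
translate([609, 282, 95]) cube([97, 17, 1184]);
translate([773, 282, 95]) cube([97, 17, 1184]);
translate([937, 282, 95]) cube([97, 17, 1184]);
translate([1101, 282, 95]) cube([97, 17, 1184]);
translate([1265, 282, 95]) cube([97, 17, 1184]);
translate([1429, 282, 95]) cube([97, 17, 1184]);
translate([1593, 282, 95]) cube([97, 17, 1184]);
translate([1757, 282, 95]) cube([97, 17, 1184]);
translate([1921, 282, 95]) cube([97, 17, 1184]);
translate([2085, 282, 95]) cube([97, 17, 1184]);
translate([2249, 282, 95]) cube([97, 17, 1184]);


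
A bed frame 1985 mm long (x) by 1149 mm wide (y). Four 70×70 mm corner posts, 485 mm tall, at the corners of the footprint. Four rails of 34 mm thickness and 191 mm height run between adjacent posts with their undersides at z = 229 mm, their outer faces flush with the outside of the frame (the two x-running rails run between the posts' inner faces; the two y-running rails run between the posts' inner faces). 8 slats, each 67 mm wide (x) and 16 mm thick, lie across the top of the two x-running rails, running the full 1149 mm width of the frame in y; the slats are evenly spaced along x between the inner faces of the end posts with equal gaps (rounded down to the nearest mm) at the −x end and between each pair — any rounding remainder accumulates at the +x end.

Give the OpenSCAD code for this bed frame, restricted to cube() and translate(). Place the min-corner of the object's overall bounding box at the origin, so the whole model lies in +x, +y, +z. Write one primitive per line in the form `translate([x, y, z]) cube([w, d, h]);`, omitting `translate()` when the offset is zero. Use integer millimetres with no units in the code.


cube([70, 70, 485]);
translate([0, 1079, 0]) cube([70, 70, 485]);
translate([1915, 0, 0]) cube([70, 70, 485]);
translate([1915, 1079, 0]) cube([70, 70, 485]);
translate([70, 0, 229]) cube([1845, 34, 191]);
translate([70, 1115, 229]) cube([1845, 34, 191]);
translate([0, 70, 229]) cube([34, 1009, 191]);
translate([1951, 70, 229]) cube([34, 1009, 191]);
translate([215, 0, 420]) cube([67, 1149, 16]);
translate([427, 0, 420]) cube([67, 1149, 16]);
translate([639, 0, 420]) cube([67, 1149, 16]);
translate([851, 0, 420]) cube([67, 1149, 16]);
translate([1063, 0, 420]) cube([67, 1149, 16]);
translate([1275, 0, 420]) cube([67, 1149, 16]);
translate([1487, 0, 420]) cube([67, 1149, 16]);
translate([1699, 0, 420]) cube([67, 1149, 16]);


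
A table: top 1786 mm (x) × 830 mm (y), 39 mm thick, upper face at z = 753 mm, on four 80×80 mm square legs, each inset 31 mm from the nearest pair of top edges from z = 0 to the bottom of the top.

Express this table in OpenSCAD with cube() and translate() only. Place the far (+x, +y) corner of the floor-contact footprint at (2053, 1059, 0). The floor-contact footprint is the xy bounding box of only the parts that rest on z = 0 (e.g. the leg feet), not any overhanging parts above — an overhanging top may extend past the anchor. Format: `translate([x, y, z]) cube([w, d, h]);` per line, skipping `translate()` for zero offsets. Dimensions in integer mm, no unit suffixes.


translate([298, 260, 714]) cube([1786, 830, 39]);
translate([329, 291, 0]) cube([80, 80, 714]);
translate([1973, 291, 0]) cube([80, 80, 714]);
translate([329, 979, 0]) cube([80, 80, 714]);
translate([1973, 979, 0]) cube([80, 80, 714]);


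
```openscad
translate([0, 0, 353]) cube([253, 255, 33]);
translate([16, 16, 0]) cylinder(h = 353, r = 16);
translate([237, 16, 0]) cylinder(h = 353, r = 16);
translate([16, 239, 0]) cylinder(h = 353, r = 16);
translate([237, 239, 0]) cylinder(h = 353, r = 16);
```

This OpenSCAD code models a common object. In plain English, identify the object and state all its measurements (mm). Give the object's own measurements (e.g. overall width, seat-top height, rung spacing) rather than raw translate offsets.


A simple wooden stool: a rectangular seat 253 mm (x) by 255 mm (y), 33 mm thick, top face at z = 386 mm, on four round legs, each 32 mm in diameter. The legs rest on z = 0, each leg's axis is inset half a diameter from the nearest pair of seat edges (so the leg's bounding box is flush with the corner).


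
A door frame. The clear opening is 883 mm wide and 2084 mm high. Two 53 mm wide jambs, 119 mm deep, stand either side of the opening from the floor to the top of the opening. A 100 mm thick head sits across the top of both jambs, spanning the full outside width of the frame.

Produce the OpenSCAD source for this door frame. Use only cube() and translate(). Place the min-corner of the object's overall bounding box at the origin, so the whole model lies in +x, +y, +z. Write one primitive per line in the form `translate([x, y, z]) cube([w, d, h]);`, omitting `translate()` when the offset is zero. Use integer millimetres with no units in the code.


cube([53, 119, 2084]);
translate([936, 0, 0]) cube([53, 119, 2084]);
translate([0, 0, 2084]) cube([989, 119, 100]);


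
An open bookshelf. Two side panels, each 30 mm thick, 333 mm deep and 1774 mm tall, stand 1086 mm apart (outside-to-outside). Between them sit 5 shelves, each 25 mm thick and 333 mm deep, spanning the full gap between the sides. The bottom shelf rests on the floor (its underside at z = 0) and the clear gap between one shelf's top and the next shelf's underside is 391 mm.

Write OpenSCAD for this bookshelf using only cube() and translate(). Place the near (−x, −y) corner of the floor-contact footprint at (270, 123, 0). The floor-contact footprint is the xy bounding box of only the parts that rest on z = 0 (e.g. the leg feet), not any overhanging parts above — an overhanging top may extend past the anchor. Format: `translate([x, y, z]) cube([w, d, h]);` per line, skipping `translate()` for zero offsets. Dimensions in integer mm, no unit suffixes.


translate([270, 123, 0]) cube([30, 333, 1774]);
translate([1326, 123, 0]) cube([30, 333, 1774]);
translate([300, 123, 0]) cube([1026, 333, 25]);
translate([300, 123, 416]) cube([1026, 333, 25]);
translate([300, 123, 832]) cube([1026, 333, 25]);
translate([300, 123, 1248]) cube([1026, 333, 25]);
translate([300, 123, 1664]) cube([1026, 333, 25]);


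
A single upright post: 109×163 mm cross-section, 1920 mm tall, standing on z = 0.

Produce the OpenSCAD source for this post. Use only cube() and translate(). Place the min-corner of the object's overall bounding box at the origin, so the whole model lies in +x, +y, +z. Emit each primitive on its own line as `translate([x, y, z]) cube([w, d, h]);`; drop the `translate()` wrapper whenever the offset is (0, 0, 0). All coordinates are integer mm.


cube([109, 163, 1920]);


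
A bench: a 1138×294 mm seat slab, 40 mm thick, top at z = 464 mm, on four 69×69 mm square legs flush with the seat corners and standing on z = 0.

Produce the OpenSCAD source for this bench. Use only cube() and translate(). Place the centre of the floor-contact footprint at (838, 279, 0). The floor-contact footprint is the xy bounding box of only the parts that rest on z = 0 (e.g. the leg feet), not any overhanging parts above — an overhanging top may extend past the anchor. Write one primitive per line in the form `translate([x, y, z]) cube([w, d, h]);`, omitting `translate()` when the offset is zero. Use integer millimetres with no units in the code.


translate([269, 132, 424]) cube([1138, 294, 40]);
translate([269, 132, 0]) cube([69, 69, 424]);
translate([269, 357, 0]) cube([69, 69, 424]);
translate([1338, 132, 0]) cube([69, 69, 424]);
translate([1338, 357, 0]) cube([69, 69, 424]);


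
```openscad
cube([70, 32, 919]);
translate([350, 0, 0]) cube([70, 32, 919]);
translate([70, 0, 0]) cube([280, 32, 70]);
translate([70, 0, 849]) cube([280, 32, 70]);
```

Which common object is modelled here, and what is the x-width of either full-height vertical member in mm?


A picture frame. The border width is 70 mm.

Four thin pieces enclosing a rectangular opening — a picture frame. The two full-height stiles are 919 mm tall; the top rail sits at z = 849 and is 70 mm tall, so the border above the opening is 919 − 849 = 70 mm, matching the stile x-width.


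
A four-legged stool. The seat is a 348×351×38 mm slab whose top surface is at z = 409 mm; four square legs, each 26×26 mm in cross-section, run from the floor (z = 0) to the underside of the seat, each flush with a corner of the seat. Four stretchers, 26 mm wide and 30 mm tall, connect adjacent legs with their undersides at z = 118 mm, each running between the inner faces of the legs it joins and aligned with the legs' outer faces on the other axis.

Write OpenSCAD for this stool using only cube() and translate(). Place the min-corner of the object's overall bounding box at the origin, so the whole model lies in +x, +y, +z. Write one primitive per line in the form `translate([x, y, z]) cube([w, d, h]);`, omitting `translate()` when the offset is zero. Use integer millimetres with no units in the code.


translate([0, 0, 371]) cube([348, 351, 38]);
cube([26, 26, 371]);
translate([322, 0, 0]) cube([26, 26, 371]);
translate([0, 325, 0]) cube([26, 26, 371]);
translate([322, 325, 0]) cube([26, 26, 371]);
translate([26, 0, 118]) cube([296, 26, 30]);
translate([26, 325, 118]) cube([296, 26, 30]);
translate([0, 26, 118]) cube([26, 299, 30]);
translate([322, 26, 118]) cube([26, 299, 30]);


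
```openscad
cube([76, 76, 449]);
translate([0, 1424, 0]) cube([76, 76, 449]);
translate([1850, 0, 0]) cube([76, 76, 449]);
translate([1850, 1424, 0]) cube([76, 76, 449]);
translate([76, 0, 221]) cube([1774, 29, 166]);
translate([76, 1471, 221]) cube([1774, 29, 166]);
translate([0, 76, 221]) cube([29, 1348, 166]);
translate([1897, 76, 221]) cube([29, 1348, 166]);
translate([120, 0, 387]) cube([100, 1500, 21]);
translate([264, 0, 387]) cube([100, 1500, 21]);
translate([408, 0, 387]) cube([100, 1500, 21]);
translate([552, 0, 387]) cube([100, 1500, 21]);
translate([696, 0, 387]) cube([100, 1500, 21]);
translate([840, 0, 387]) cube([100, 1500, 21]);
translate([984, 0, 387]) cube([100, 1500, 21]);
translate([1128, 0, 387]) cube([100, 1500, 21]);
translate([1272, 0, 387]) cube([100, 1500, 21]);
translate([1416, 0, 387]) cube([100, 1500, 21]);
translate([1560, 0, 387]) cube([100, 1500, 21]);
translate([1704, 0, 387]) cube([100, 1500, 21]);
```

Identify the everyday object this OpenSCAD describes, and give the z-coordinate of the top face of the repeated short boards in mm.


A bed frame. The slat-top height is 408 mm.

Four posts, four rails, and a row of slats — a bed frame. Slats sit on the rails at z = 221 + 166 = 387; with slat thickness 21, the top is 408 mm.


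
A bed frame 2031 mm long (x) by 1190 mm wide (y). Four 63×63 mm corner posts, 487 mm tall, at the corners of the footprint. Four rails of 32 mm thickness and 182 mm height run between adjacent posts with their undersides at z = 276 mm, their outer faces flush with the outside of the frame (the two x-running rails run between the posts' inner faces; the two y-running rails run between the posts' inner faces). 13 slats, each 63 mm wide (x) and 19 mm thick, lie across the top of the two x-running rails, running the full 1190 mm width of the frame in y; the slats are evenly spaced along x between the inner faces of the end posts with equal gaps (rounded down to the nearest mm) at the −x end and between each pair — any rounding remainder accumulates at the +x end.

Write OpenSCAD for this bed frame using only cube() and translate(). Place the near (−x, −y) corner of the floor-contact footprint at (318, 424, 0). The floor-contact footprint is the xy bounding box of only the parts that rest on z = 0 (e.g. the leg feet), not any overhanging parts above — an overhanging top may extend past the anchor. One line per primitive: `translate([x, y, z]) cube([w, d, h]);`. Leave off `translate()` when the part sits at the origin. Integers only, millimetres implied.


translate([318, 424, 0]) cube([63, 63, 487]);
translate([318, 1551, 0]) cube([63, 63, 487]);
translate([2286, 424, 0]) cube([63, 63, 487]);
translate([2286, 1551, 0]) cube([63, 63, 487]);
translate([381, 424, 276]) cube([1905, 32, 182]);
translate([381, 1582, 276]) cube([1905, 32, 182]);
translate([318, 487, 276]) cube([32, 1064, 182]);
translate([2317, 487, 276]) cube([32, 1064, 182]);
translate([458, 424, 458]) cube([63, 1190, 19]);
translate([598, 424, 458]) cube([63, 1190, 19]);
translate([738, 424, 458]) cube([63, 1190, 19]);
translate([878, 424, 458]) cube([63, 1190, 19]);
translate([1018, 424, 458]) cube([63, 1190, 19]);
translate([1158, 424, 458]) cube([63, 1190, 19]);
translate([1298, 424, 458]) cube([63, 1190, 19]);
translate([1438, 424, 458]) cube([63, 1190, 19]);
translate([1578, 424, 458]) cube([63, 1190, 19]);
translate([1718, 424, 458]) cube([63, 1190, 19]);
translate([1858, 424, 458]) cube([63, 1190, 19]);
translate([1998, 424, 458]) cube([63, 1190, 19]);
translate([2138, 424, 458]) cube([63, 1190, 19]);


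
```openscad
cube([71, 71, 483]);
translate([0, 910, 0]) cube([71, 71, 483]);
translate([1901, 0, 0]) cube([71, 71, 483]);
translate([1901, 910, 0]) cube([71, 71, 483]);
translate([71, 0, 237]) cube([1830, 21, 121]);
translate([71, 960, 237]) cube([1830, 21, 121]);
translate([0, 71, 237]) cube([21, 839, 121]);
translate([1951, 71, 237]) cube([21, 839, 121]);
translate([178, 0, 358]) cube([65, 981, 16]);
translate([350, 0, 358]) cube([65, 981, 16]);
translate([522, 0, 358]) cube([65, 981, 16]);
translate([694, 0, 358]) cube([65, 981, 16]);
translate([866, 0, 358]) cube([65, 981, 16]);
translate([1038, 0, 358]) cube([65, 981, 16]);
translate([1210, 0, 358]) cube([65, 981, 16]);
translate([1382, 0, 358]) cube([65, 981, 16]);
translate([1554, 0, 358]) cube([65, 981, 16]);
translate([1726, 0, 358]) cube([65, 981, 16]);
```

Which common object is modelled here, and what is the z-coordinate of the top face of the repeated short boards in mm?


A bed frame. The slat-top height is 374 mm.

Four posts, four rails, and a row of slats — a bed frame. Slats sit on the rails at z = 237 + 121 = 358; with slat thickness 16, the top is 374 mm.


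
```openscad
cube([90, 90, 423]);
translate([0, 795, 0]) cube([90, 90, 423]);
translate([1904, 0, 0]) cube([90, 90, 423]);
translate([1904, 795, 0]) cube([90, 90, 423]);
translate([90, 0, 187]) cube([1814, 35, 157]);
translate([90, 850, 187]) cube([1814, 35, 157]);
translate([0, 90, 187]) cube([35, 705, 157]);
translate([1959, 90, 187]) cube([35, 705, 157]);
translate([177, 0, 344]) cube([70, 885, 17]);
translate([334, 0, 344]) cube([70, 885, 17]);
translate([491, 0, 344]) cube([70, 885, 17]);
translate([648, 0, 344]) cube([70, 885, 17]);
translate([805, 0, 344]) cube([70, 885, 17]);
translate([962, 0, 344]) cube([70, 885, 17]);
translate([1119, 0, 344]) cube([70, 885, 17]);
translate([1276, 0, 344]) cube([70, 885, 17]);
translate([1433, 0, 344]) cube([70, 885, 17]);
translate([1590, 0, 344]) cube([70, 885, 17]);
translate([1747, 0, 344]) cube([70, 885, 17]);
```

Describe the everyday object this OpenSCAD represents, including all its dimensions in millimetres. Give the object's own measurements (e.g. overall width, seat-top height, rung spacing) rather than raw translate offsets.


A bed frame 1994 mm long (x) by 885 mm wide (y). Four 90×90 mm corner posts, 423 mm tall, at the corners of the footprint. Four rails of 35 mm thickness and 157 mm height run between adjacent posts with their undersides at z = 187 mm, their outer faces flush with the outside of the frame (the two x-running rails run between the posts' inner faces; the two y-running rails run between the posts' inner faces). 11 slats, each 70 mm wide (x) and 17 mm thick, lie across the top of the two x-running rails, running the full 885 mm width of the frame in y; along x they sit between the end posts with a 87 mm gap after the −x posts and between neighbouring slats and before the +x posts.


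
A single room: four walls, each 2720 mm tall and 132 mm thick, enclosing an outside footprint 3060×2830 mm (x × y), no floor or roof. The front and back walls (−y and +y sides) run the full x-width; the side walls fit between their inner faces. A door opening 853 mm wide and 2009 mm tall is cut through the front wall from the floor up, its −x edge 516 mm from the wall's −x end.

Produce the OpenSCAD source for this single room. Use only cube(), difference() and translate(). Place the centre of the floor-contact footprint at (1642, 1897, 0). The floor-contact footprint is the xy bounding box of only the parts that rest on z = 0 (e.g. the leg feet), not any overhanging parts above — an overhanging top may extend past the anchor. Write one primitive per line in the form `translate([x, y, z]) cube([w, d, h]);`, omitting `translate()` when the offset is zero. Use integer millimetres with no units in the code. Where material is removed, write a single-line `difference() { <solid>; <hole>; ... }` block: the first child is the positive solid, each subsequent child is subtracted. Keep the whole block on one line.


difference() { translate([112, 482, 0]) cube([3060, 132, 2720]); translate([628, 482, 0]) cube([853, 132, 2009]); }
translate([112, 3180, 0]) cube([3060, 132, 2720]);
translate([112, 614, 0]) cube([132, 2566, 2720]);
translate([3040, 614, 0]) cube([132, 2566, 2720]);


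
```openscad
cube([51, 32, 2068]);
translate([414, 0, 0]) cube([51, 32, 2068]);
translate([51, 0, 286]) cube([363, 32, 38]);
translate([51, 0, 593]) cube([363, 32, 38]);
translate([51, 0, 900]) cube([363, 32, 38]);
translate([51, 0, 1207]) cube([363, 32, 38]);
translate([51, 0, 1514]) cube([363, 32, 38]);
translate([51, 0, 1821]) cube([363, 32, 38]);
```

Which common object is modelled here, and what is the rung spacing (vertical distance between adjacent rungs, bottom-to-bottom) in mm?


A ladder. The rung spacing is 307 mm.

Two tall 51×32 posts with 6 short bars between them — a ladder. Adjacent rungs sit at z = 286 and z = 593, so the spacing is 593 − 286 = 307 mm.


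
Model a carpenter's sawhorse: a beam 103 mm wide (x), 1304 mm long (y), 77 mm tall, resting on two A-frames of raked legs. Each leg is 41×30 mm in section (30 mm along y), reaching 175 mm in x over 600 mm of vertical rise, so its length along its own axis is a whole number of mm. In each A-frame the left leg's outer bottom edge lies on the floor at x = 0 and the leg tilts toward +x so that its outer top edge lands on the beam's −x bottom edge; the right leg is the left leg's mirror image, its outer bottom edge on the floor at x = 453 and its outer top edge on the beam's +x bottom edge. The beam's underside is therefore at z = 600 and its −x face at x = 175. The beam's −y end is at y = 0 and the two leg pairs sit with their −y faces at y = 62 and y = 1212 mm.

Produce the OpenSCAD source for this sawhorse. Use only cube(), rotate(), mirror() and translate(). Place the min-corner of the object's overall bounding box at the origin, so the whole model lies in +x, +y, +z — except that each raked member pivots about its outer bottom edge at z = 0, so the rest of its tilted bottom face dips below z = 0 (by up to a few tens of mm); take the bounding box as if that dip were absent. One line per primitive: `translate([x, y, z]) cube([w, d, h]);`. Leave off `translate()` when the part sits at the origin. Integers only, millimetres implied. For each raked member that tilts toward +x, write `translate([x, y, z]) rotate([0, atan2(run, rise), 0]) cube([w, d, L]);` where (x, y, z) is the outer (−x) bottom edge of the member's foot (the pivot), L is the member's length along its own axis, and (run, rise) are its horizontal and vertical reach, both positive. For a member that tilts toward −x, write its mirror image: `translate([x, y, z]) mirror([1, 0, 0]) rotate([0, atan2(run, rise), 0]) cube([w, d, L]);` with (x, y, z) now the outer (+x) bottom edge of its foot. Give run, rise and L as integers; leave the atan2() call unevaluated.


// leg length = √(175² + 600²) = 625
// right-leg outer foot x = 2·175 + 103 = 453
// beam min-corner = (175, 0, 600)
translate([175, 0, 600]) cube([103, 1304, 77]);
translate([0, 62, 0]) rotate([0, atan2(175, 600), 0]) cube([41, 30, 625]);
translate([453, 62, 0]) mirror([1, 0, 0]) rotate([0, atan2(175, 600), 0]) cube([41, 30, 625]);
translate([0, 1212, 0]) rotate([0, atan2(175, 600), 0]) cube([41, 30, 625]);
translate([453, 1212, 0]) mirror([1, 0, 0]) rotate([0, atan2(175, 600), 0]) cube([41, 30, 625]);


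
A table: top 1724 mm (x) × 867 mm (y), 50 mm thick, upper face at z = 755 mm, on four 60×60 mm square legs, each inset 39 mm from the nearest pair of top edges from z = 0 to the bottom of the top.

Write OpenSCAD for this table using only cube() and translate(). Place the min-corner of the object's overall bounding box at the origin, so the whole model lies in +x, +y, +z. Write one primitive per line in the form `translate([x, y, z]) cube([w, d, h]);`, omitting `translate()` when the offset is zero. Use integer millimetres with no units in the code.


translate([0, 0, 705]) cube([1724, 867, 50]);
translate([39, 39, 0]) cube([60, 60, 705]);
translate([1625, 39, 0]) cube([60, 60, 705]);
translate([39, 768, 0]) cube([60, 60, 705]);
translate([1625, 768, 0]) cube([60, 60, 705]);


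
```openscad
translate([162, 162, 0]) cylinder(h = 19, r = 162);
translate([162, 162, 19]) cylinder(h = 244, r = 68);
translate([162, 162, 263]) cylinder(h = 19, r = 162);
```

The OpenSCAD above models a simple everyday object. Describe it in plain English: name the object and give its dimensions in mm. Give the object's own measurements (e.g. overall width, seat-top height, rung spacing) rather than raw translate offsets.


A spool: two coaxial disc flanges of radius 162 mm and thickness 19 mm, joined by a core cylinder of radius 68 mm and height 244 mm. The lower flange rests on z = 0 and the three cylinders share a vertical axis.


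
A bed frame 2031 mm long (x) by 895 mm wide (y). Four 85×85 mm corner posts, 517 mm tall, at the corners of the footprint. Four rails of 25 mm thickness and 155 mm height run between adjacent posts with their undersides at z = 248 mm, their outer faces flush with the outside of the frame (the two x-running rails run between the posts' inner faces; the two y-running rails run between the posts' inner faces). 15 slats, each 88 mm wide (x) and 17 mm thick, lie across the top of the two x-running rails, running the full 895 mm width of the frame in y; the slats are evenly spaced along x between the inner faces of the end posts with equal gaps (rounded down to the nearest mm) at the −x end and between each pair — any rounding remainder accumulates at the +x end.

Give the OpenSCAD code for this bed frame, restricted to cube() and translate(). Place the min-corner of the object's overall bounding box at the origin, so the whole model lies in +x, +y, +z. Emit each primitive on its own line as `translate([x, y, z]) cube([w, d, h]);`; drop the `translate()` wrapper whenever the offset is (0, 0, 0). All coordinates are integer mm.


cube([85, 85, 517]);
translate([0, 810, 0]) cube([85, 85, 517]);
translate([1946, 0, 0]) cube([85, 85, 517]);
translate([1946, 810, 0]) cube([85, 85, 517]);
translate([85, 0, 248]) cube([1861, 25, 155]);
translate([85, 870, 248]) cube([1861, 25, 155]);
translate([0, 85, 248]) cube([25, 725, 155]);
translate([2006, 85, 248]) cube([25, 725, 155]);
translate([118, 0, 403]) cube([88, 895, 17]);
translate([239, 0, 403]) cube([88, 895, 17]);
translate([360, 0, 403]) cube([88, 895, 17]);
translate([481, 0, 403]) cube([88, 895, 17]);
translate([602, 0, 403]) cube([88, 895, 17]);
translate([723, 0, 403]) cube([88, 895, 17]);
translate([844, 0, 403]) cube([88, 895, 17]);
translate([965, 0, 403]) cube([88, 895, 17]);
translate([1086, 0, 403]) cube([88, 895, 17]);
translate([1207, 0, 403]) cube([88, 895, 17]);
translate([1328, 0, 403]) cube([88, 895, 17]);
translate([1449, 0, 403]) cube([88, 895, 17]);
translate([1570, 0, 403]) cube([88, 895, 17]);
translate([1691, 0, 403]) cube([88, 895, 17]);
translate([1812, 0, 403]) cube([88, 895, 17]);


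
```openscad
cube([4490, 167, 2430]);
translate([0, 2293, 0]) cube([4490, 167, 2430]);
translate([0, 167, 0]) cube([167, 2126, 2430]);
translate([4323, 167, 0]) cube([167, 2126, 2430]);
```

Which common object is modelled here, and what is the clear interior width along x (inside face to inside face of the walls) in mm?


A house (or room) frame. The interior width is 4156 mm.

Four 2430 mm walls enclosing a rectangle with no floor or roof — a room or house frame. Outside width is 4490 mm and wall thickness is 167 mm, so the interior width is 4490 − 2 × 167 = 4156 mm.


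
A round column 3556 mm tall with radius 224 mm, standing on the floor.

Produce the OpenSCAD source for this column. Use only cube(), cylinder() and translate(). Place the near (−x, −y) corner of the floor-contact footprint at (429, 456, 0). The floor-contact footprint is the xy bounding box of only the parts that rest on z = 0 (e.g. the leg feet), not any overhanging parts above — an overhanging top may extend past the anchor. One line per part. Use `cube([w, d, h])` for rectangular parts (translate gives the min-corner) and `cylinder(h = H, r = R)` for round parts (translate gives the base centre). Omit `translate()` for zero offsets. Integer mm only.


translate([653, 680, 0]) cylinder(h = 3556, r = 224);


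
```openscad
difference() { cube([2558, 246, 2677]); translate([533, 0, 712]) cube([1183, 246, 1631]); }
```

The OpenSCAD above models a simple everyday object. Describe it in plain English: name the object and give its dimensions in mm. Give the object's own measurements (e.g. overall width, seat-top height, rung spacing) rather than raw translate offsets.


A wall 2558 mm long (x), 246 mm thick (y), 2677 mm tall, with a rectangular window opening cut through it. The opening is 1183 mm wide and 1631 mm tall; its sill is at z = 712 mm and its near (−x) edge is 533 mm from the wall's −x end. The opening passes through the full wall thickness.


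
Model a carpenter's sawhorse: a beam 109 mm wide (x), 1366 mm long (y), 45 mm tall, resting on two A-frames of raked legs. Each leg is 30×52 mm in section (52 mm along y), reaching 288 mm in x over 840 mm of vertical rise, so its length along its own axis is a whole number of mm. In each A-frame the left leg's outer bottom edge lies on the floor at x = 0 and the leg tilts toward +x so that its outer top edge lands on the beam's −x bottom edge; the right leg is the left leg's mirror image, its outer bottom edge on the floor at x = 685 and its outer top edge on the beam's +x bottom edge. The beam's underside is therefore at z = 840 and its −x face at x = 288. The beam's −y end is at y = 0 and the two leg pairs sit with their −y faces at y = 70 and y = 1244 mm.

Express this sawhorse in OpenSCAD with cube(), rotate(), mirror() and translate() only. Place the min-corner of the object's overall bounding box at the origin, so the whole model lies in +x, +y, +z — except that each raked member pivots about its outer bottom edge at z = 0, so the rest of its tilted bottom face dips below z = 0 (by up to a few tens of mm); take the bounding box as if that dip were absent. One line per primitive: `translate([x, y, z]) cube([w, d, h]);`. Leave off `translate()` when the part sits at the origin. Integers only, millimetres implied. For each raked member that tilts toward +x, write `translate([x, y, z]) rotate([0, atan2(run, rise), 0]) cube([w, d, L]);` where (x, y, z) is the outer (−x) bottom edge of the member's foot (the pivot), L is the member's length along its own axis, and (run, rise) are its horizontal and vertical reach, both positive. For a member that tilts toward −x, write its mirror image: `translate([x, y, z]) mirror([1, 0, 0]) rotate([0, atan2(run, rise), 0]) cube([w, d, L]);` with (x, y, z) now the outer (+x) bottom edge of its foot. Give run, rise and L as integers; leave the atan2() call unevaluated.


translate([288, 0, 840]) cube([109, 1366, 45]);
translate([0, 70, 0]) rotate([0, atan2(288, 840), 0]) cube([30, 52, 888]);
translate([685, 70, 0]) mirror([1, 0, 0]) rotate([0, atan2(288, 840), 0]) cube([30, 52, 888]);
translate([0, 1244, 0]) rotate([0, atan2(288, 840), 0]) cube([30, 52, 888]);
translate([685, 1244, 0]) mirror([1, 0, 0]) rotate([0, atan2(288, 840), 0]) cube([30, 52, 888]);


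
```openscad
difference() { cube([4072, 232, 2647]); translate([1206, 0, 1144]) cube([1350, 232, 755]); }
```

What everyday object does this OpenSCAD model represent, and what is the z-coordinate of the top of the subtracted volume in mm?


A wall with a window opening. The window head height is 1899 mm.

A wall with a rectangular opening subtracted — a window. Sill at z = 1144, opening 755 mm tall, so the head is at 1144 + 755 = 1899 mm.
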